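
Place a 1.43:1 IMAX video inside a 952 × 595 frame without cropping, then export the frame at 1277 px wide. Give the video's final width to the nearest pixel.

1141 px

In the 952×595 frame the video fills the height: width = 595 × 1.430 ≈ 850.85 px.
Scaling 952 → 1277 is ×1.3414, so the width becomes 850.85 × 1.3414 ≈ 1141.32 px.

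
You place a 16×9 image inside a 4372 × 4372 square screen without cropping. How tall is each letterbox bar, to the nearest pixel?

16×9 is wider than square, so it spans the full width.
Content height = 4372 × 9/16 ≈ 2459.25 px.
Black = 4372 − 2459.25 = 1912.75 px, or 956.38 per bar.

956 px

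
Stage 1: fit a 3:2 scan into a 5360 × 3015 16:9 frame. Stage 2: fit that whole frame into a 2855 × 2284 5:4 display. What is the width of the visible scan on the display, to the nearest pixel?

2409 px

First fit — 3:2 into 5360×3015 spans the height: 4522.50 × 3015.00.
16:9 in 2855×2284: fills the width, so the intermediate becomes 2855.00 × 1605.94 — a scale of ×0.5326.
The scan scales with it: width 4522.50 × 0.5326 ≈ 2408.91.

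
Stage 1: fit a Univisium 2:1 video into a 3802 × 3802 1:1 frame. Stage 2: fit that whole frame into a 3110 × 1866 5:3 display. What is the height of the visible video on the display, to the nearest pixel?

933 px

Univisium 2:1 in 3802×3802: fills the width, so the video is 3802.00 × 1901.00.
Second fit — the 1:1 canvas into 3110×1866 spans the height: 1866.00 × 1866.00 (×0.4908 from 3802×3802).
Applying the same ×0.4908: 1901.00 → 933.00.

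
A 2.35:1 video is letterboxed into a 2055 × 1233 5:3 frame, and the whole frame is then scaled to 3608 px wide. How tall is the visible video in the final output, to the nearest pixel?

Fitted into 2055×1233, the video spans the width; its height is 2055 / 2.350 ≈ 874.47 px.
The frame scales by 3608/2055 = 1.7557; 874.47 × 1.7557 ≈ 1535.32 px.

1535 px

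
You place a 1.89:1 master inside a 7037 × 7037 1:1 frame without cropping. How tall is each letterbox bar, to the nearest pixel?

1.89:1 is wider than 1:1, so it spans the full width.
Content height = 7037 / 1.890 ≈ 3723.28 px.
Leftover height: 7037 − 3723.28 = 3313.72 px → 1656.86 each side.

1657 px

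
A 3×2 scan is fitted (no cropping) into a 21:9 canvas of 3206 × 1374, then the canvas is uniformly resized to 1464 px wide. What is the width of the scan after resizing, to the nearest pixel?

941 px

In the 3206×1374 frame the scan fills the height: width = 1374 × 3/2 ≈ 2061.00 px.
The frame scales by 1464/3206 = 0.4566; 2061.00 × 0.4566 ≈ 941.14 px.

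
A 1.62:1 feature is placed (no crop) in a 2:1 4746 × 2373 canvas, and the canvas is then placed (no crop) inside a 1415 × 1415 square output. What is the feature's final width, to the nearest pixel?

1146 px

First fit — 1.62:1 into 4746×2373 spans the height: 3844.26 × 2373.00.
2:1 in 1415×1415: fills the width, so the intermediate becomes 1415.00 × 707.50 — a scale of ×0.2981.
Applying the same ×0.2981: 3844.26 → 1146.15.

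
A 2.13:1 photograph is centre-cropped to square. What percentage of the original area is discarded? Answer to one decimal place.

53.1%

The height stays; only width is cut (since square is narrower than 2.13:1).
(1.000)/(2.130) ≈ 0.469 of the area survives, leaving 53.05% discarded.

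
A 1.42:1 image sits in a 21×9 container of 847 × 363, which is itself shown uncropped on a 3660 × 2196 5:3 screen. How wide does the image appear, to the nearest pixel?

First fit — 1.42:1 into 847×363 spans the height: 515.46 × 363.00.
The 21×9 canvas is width-limited in 3660×2196, giving 3660.00 × 1568.57; scale factor 4.3211.
The image scales with it: width 515.46 × 4.3211 ≈ 2227.37.

2227 px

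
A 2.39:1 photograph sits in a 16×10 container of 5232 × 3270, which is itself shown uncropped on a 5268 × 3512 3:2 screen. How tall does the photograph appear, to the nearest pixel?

2.39:1 in 5232×3270: fills the width, so the photograph is 5232.00 × 2189.12.
16×10 in 5268×3512: fills the width, so the intermediate becomes 5268.00 × 3292.50 — a scale of ×1.0069.
So the photograph's height is 2189.12 × 1.0069 ≈ 2204.18.

2204 px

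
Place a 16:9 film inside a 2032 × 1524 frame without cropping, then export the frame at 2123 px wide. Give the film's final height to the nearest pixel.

At 2032×1524 the film is width-limited, so height = 2032 × 9/16 ≈ 1143.00 px.
Resizing to 2123 px wide multiplies everything by 1.0448: 1143.00 → 1194.19 px.

1194 px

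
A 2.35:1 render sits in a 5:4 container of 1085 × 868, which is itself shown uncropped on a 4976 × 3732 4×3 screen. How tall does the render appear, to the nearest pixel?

First fit — 2.35:1 into 1085×868 spans the width: 1085.00 × 461.70.
5:4 in 4976×3732: fills the height, so the intermediate becomes 4665.00 × 3732.00 — a scale of ×4.2995.
The render scales with it: height 461.70 × 4.2995 ≈ 1985.11.

1985 px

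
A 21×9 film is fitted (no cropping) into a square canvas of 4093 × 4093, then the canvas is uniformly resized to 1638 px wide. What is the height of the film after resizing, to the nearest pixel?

In the 4093×4093 frame the film fills the width: height = 4093 × 9/21 ≈ 1754.14 px.
Resizing to 1638 px wide multiplies everything by 0.4002: 1754.14 → 702.00 px.

702 px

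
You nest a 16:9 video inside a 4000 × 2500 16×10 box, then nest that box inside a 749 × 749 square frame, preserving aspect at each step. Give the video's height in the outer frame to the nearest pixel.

421 px

16:9 in 4000×2500: fills the width, so the video is 4000.00 × 2250.00.
Second fit — the 16×10 canvas into 749×749 spans the width: 749.00 × 468.12 (×0.1872 from 4000×2500).
The video scales with it: height 2250.00 × 0.1872 ≈ 421.31.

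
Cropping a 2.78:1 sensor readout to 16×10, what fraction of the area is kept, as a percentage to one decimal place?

Going from 2.78:1 to 16×10 means cutting width while keeping height.
(1.600)/(2.780) ≈ 0.576 of the area survives.

57.6%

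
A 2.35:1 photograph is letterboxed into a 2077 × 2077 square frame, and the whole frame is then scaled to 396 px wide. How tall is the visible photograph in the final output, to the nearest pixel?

In the 2077×2077 frame the photograph fills the width: height = 2077 / 2.350 ≈ 883.83 px.
Resizing to 396 px wide multiplies everything by 0.1907: 883.83 → 168.51 px.

169 px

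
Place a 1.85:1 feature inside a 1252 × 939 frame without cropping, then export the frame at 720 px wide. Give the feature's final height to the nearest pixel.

Fitted into 1252×939, the feature spans the width; its height is 1252 / 1.850 ≈ 676.76 px.
Resizing to 720 px wide multiplies everything by 0.5751: 676.76 → 389.19 px.

389 px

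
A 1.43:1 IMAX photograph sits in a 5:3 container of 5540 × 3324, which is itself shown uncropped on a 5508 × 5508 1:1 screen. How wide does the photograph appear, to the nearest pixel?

1.43:1 IMAX in 5540×3324: fills the height, so the photograph is 4753.32 × 3324.00.
The 5:3 canvas is width-limited in 5508×5508, giving 5508.00 × 3304.80; scale factor 0.9942.
The photograph scales with it: width 4753.32 × 0.9942 ≈ 4725.86.

4726 px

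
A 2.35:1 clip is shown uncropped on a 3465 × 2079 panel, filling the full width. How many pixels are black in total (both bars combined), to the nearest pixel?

2094703 pixels

The clip is 3465 / 2.350 ≈ 1474.4681 px tall.
Black = 2079 − 1474.4681 = 604.5319 px.
Across the 3465-px span: 604.5319 × 3465 ≈ 2094703 px.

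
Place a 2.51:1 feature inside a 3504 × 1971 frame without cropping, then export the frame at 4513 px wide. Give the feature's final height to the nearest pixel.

At 3504×1971 the feature is width-limited, so height = 3504 / 2.510 ≈ 1396.02 px.
The frame scales by 4513/3504 = 1.2880; 1396.02 × 1.2880 ≈ 1798.01 px.

1798 px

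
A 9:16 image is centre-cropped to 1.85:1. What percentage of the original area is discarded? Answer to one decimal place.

1.85:1 is wider than 9:16, so the crop keeps the full width and trims the height.
(0.562)/(1.850) ≈ 0.304 of the area survives, leaving 69.59% discarded.

69.6%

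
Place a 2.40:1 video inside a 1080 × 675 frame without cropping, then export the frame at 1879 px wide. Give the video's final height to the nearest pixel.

783 px

At 1080×675 the video is width-limited, so height = 1080 / 2.400 ≈ 450.00 px.
Resizing to 1879 px wide multiplies everything by 1.7398: 450.00 → 782.92 px.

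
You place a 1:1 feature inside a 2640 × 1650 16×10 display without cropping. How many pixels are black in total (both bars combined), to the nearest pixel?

1:1 (1.000) < 16×10 (1.600), so the feature fills the height.
Content width = 1650 × 1/1 ≈ 1650.0000 px.
Leftover width: 2640 − 1650.0000 = 990.0000 px.
That's 990.0000 × 1650 ≈ 1633500 black pixels.

1633500 pixels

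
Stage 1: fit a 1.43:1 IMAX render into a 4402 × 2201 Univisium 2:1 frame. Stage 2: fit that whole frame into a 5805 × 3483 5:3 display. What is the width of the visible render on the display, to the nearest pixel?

Inside the 4402×2201 canvas the render is height-limited at 3147.43 × 2201.00.
The Univisium 2:1 canvas is width-limited in 5805×3483, giving 5805.00 × 2902.50; scale factor 1.3187.
The render scales with it: width 3147.43 × 1.3187 ≈ 4150.57.

4151 px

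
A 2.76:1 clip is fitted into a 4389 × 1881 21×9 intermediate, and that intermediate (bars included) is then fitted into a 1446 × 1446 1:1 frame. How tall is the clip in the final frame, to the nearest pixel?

First fit — 2.76:1 into 4389×1881 spans the width: 4389.00 × 1590.22.
The 21×9 canvas is width-limited in 1446×1446, giving 1446.00 × 619.71; scale factor 0.3295.
The clip scales with it: height 1590.22 × 0.3295 ≈ 523.91.

524 px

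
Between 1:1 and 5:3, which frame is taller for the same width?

1 and 5:3 = 1.667; 1.667 > 1. The smaller width-to-height ratio is the taller frame.

1:1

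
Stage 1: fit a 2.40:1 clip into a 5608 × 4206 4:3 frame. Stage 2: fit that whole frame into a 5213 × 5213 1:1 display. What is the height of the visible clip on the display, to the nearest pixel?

2.40:1 in 5608×4206: fills the width, so the clip is 5608.00 × 2336.67.
4:3 in 5213×5213: fills the width, so the intermediate becomes 5213.00 × 3909.75 — a scale of ×0.9296.
The clip scales with it: height 2336.67 × 0.9296 ≈ 2172.08.

2172 px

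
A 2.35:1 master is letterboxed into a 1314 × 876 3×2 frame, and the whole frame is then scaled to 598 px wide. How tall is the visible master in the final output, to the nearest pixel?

254 px

In the 1314×876 frame the master fills the width: height = 1314 / 2.350 ≈ 559.15 px.
Scaling 1314 → 598 is ×0.4551, so the height becomes 559.15 × 0.4551 ≈ 254.47 px.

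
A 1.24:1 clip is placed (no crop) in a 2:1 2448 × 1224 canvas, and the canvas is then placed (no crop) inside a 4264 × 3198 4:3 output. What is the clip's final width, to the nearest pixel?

2644 px

1.24:1 in 2448×1224: fills the height, so the clip is 1517.76 × 1224.00.
Second fit — the 2:1 canvas into 4264×3198 spans the width: 4264.00 × 2132.00 (×1.7418 from 2448×1224).
So the clip's width is 1517.76 × 1.7418 ≈ 2643.68.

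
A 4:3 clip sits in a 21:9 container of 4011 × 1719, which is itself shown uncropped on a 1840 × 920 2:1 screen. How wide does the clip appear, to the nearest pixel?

4:3 in 4011×1719: fills the height, so the clip is 2292.00 × 1719.00.
21:9 in 1840×920: fills the width, so the intermediate becomes 1840.00 × 788.57 — a scale of ×0.4587.
So the clip's width is 2292.00 × 0.4587 ≈ 1051.43.

1051 px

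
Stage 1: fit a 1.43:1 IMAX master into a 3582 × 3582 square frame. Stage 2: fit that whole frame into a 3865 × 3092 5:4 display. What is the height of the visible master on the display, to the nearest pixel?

2162 px

Inside the 3582×3582 canvas the master is width-limited at 3582.00 × 2504.90.
Second fit — the square canvas into 3865×3092 spans the height: 3092.00 × 3092.00 (×0.8632 from 3582×3582).
The master scales with it: height 2504.90 × 0.8632 ≈ 2162.24.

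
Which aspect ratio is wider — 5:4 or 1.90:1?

5:4 = 1.25 and 1.9; 1.9 > 1.25.

1.90:1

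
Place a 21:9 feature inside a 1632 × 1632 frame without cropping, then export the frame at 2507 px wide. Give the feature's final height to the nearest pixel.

1074 px

Fitted into 1632×1632, the feature spans the width; its height is 1632 × 9/21 ≈ 699.43 px.
The frame scales by 2507/1632 = 1.5362; 699.43 × 1.5362 ≈ 1074.43 px.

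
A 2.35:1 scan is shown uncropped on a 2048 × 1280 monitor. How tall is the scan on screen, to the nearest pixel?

871 px

Since 2.350 > 1.600, the scan is width-limited.
That makes the image 871.49 px tall (2048 / 2.350).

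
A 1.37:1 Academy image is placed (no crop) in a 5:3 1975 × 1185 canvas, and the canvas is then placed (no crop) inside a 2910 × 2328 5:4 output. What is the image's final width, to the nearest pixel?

2392 px

1.37:1 Academy in 1975×1185: fills the height, so the image is 1623.45 × 1185.00.
5:3 in 2910×2328: fills the width, so the intermediate becomes 2910.00 × 1746.00 — a scale of ×1.4734.
So the image's width is 1623.45 × 1.4734 ≈ 2392.02.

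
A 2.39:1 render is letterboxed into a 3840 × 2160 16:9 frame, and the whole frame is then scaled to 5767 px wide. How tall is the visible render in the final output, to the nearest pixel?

In the 3840×2160 frame the render fills the width: height = 3840 / 2.390 ≈ 1606.69 px.
Scaling 3840 → 5767 is ×1.5018, so the height becomes 1606.69 × 1.5018 ≈ 2412.97 px.

2413 px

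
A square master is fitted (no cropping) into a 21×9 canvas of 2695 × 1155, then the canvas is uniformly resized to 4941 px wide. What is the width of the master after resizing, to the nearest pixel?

2118 px

Fitted into 2695×1155, the master spans the height; its width is 1155 × 1/1 ≈ 1155.00 px.
Scaling 2695 → 4941 is ×1.8334, so the width becomes 1155.00 × 1.8334 ≈ 2117.57 px.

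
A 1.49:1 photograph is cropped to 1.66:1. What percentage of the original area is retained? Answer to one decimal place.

89.8%

Going from 1.49:1 to 1.66:1 means cutting height while keeping width.
Area ratio = (1.490)/(1.660) = 89.76% retained.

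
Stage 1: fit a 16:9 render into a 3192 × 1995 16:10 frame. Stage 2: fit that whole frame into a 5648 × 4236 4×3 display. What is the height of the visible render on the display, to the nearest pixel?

16:9 in 3192×1995: fills the width, so the render is 3192.00 × 1795.50.
Second fit — the 16:10 canvas into 5648×4236 spans the width: 5648.00 × 3530.00 (×1.7694 from 3192×1995).
Applying the same ×1.7694: 1795.50 → 3177.00.

3177 px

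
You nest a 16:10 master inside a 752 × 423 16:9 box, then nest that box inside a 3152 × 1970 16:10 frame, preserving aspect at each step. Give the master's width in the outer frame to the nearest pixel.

Inside the 752×423 canvas the master is height-limited at 676.80 × 423.00.
The 16:9 canvas is width-limited in 3152×1970, giving 3152.00 × 1773.00; scale factor 4.1915.
So the master's width is 676.80 × 4.1915 ≈ 2836.80.

2837 px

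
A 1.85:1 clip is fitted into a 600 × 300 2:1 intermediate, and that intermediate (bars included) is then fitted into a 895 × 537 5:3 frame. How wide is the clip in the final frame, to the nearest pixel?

828 px

1.85:1 in 600×300: fills the height, so the clip is 555.00 × 300.00.
The 2:1 canvas is width-limited in 895×537, giving 895.00 × 447.50; scale factor 1.4917.
The clip scales with it: width 555.00 × 1.4917 ≈ 827.88.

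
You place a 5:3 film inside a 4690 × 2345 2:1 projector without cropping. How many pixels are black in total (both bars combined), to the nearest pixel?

1833008 pixels

5:3 (1.667) < 2:1 (2.000), so the film fills the height.
That makes the image 3908.3333 px wide (2345 × 5/3).
4690 − 3908.3333 = 781.6667 px of bars.
Bar area = 781.6667 × 2345 ≈ 1833008 px.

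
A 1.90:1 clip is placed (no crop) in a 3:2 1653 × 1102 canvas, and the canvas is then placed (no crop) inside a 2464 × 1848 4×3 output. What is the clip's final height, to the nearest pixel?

1297 px

First fit — 1.90:1 into 1653×1102 spans the width: 1653.00 × 870.00.
The 3:2 canvas is width-limited in 2464×1848, giving 2464.00 × 1642.67; scale factor 1.4906.
So the clip's height is 870.00 × 1.4906 ≈ 1296.84.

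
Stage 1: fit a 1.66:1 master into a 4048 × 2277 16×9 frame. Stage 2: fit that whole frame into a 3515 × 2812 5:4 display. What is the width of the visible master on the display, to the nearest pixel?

3282 px

First fit — 1.66:1 into 4048×2277 spans the height: 3779.82 × 2277.00.
The 16×9 canvas is width-limited in 3515×2812, giving 3515.00 × 1977.19; scale factor 0.8683.
Applying the same ×0.8683: 3779.82 → 3282.13.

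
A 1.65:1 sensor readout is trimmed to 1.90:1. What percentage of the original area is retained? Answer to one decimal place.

86.8%

1.90:1 is wider than 1.65:1, so the crop keeps the full width and trims the height.
Fraction kept = (1.650)/(1.900) ≈ 86.84%.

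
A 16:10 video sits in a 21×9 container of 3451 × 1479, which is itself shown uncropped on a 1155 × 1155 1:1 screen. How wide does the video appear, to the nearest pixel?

792 px

16:10 in 3451×1479: fills the height, so the video is 2366.40 × 1479.00.
Second fit — the 21×9 canvas into 1155×1155 spans the width: 1155.00 × 495.00 (×0.3347 from 3451×1479).
So the video's width is 2366.40 × 0.3347 ≈ 792.00.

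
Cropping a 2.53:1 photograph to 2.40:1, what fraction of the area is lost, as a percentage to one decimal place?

Going from 2.53:1 to 2.40:1 means cutting width while keeping height.
Fraction kept = (2.400)/(2.530) ≈ 94.86%, so 5.14% is lost.

5.1%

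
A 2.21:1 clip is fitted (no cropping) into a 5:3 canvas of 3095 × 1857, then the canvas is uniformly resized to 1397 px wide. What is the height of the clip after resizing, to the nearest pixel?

632 px

In the 3095×1857 frame the clip fills the width: height = 3095 / 2.210 ≈ 1400.45 px.
Scaling 3095 → 1397 is ×0.4514, so the height becomes 1400.45 × 0.4514 ≈ 632.13 px.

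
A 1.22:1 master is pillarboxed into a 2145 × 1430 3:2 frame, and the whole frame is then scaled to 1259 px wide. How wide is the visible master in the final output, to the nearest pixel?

1024 px

At 2145×1430 the master is height-limited, so width = 1430 × 1.220 ≈ 1744.60 px.
Resizing to 1259 px wide multiplies everything by 0.5869: 1744.60 → 1023.99 px.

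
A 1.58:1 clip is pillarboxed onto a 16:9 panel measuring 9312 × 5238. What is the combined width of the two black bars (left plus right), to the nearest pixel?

1036 px

1.58:1 (1.580) < 16:9 (1.778), so the clip fills the height.
That makes the image 8276.04 px wide (5238 × 1.580).
9312 − 8276.04 = 1035.96 px of bars.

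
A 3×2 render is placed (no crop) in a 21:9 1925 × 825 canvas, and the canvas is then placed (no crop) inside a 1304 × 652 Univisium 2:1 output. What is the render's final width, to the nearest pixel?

838 px

Inside the 1925×825 canvas the render is height-limited at 1237.50 × 825.00.
The 21:9 canvas is width-limited in 1304×652, giving 1304.00 × 558.86; scale factor 0.6774.
So the render's width is 1237.50 × 0.6774 ≈ 838.29.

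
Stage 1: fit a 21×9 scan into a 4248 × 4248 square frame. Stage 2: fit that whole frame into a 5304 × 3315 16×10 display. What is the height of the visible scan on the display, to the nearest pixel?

First fit — 21×9 into 4248×4248 spans the width: 4248.00 × 1820.57.
square in 5304×3315: fills the height, so the intermediate becomes 3315.00 × 3315.00 — a scale of ×0.7804.
The scan scales with it: height 1820.57 × 0.7804 ≈ 1420.71.

1421 px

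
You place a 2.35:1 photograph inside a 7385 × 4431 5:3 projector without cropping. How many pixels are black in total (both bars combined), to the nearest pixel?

2.35:1 is wider than 5:3, so it spans the full width.
The photograph is 7385 / 2.350 ≈ 3142.5532 px tall.
Leftover height: 4431 − 3142.5532 = 1288.4468 px.
That's 1288.4468 × 7385 ≈ 9515180 black pixels.

9515180 pixels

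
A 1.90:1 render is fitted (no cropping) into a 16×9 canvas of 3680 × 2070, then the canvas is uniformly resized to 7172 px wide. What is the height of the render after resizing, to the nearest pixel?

3775 px

Fitted into 3680×2070, the render spans the width; its height is 3680 / 1.900 ≈ 1936.84 px.
Scaling 3680 → 7172 is ×1.9489, so the height becomes 1936.84 × 1.9489 ≈ 3774.74 px.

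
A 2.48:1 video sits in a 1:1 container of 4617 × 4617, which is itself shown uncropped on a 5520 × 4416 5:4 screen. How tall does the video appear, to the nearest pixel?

Inside the 4617×4617 canvas the video is width-limited at 4617.00 × 1861.69.
Second fit — the 1:1 canvas into 5520×4416 spans the height: 4416.00 × 4416.00 (×0.9565 from 4617×4617).
So the video's height is 1861.69 × 0.9565 ≈ 1780.65.

1781 px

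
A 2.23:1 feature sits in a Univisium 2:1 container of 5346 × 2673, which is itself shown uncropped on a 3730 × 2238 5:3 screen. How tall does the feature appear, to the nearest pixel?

2.23:1 in 5346×2673: fills the width, so the feature is 5346.00 × 2397.31.
Second fit — the Univisium 2:1 canvas into 3730×2238 spans the width: 3730.00 × 1865.00 (×0.6977 from 5346×2673).
Applying the same ×0.6977: 2397.31 → 1672.65.

1673 px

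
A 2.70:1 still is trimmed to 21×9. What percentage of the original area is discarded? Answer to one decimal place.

The height stays; only width is cut (since 21×9 is narrower than 2.70:1).
(2.333)/(2.700) ≈ 0.864 of the area survives, leaving 13.58% discarded.

13.6%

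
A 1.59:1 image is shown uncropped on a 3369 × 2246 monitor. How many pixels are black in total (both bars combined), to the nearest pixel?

428308 pixels

1.59:1 (1.590) > 3×2 (1.500), so the image fills the width.
That makes the image 2118.8679 px tall (3369 / 1.590).
2246 − 2118.8679 = 127.1321 px of bars.
That's 127.1321 × 3369 ≈ 428308 black pixels.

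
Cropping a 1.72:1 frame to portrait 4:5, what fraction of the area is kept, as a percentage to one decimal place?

46.5%

portrait 4:5 is narrower than 1.72:1, so the crop keeps the full height and trims the width.
Fraction kept = (0.800)/(1.720) ≈ 46.51%.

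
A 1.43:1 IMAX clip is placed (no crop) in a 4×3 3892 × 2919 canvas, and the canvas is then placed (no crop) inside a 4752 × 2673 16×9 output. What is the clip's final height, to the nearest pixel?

2492 px

First fit — 1.43:1 IMAX into 3892×2919 spans the width: 3892.00 × 2721.68.
Second fit — the 4×3 canvas into 4752×2673 spans the height: 3564.00 × 2673.00 (×0.9157 from 3892×2919).
Applying the same ×0.9157: 2721.68 → 2492.31.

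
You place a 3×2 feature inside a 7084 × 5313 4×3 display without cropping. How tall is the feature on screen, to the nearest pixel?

4723 px

3×2 (1.500) > 4×3 (1.333), so the feature fills the width.
The feature is 7084 × 2/3 ≈ 4722.67 px tall.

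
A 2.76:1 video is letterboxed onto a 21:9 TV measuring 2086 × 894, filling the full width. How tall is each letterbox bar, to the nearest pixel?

69 px

That makes the image 755.80 px tall (2086 / 2.760).
Black = 894 − 755.80 = 138.20 px, or 69.10 per bar.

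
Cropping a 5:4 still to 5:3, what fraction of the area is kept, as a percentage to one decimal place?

75.0%

The width stays; only height is cut (since 5:3 is wider than 5:4).
Area ratio = (1.250)/(1.667) = 75.00% retained.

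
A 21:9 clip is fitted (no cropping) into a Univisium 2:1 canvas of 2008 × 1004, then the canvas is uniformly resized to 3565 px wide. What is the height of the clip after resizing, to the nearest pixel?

Fitted into 2008×1004, the clip spans the width; its height is 2008 × 9/21 ≈ 860.57 px.
The frame scales by 3565/2008 = 1.7754; 860.57 × 1.7754 ≈ 1527.86 px.

1528 px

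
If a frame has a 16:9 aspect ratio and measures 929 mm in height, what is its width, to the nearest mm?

1652 mm

At 16:9, 929 × 16/9 ≈ 1651.56.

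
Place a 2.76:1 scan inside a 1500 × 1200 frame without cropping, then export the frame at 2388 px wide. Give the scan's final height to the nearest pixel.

865 px

At 1500×1200 the scan is width-limited, so height = 1500 / 2.760 ≈ 543.48 px.
Scaling 1500 → 2388 is ×1.5920, so the height becomes 543.48 × 1.5920 ≈ 865.22 px.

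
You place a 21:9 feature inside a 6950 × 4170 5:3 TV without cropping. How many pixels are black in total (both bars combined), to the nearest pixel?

21:9 is wider than 5:3, so it spans the full width.
That makes the image 2978.5714 px tall (6950 × 9/21).
4170 − 2978.5714 = 1191.4286 px of bars.
Across the 6950-px span: 1191.4286 × 6950 ≈ 8280429 px.

8280429 pixels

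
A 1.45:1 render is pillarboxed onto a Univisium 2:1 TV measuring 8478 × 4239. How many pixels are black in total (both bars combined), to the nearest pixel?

Since 1.450 < 2.000, the render is height-limited.
Content width = 4239 × 1.450 ≈ 6146.5500 px.
Black = 8478 − 6146.5500 = 2331.4500 px.
Across the 4239-px span: 2331.4500 × 4239 ≈ 9883017 px.

9883017 pixels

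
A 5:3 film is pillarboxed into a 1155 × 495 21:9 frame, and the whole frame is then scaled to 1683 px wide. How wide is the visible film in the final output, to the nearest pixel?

In the 1155×495 frame the film fills the height: width = 495 × 5/3 ≈ 825.00 px.
Resizing to 1683 px wide multiplies everything by 1.4571: 825.00 → 1202.14 px.

1202 px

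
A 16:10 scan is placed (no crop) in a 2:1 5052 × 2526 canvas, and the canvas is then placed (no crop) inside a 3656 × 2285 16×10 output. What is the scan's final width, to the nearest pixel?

2925 px

Inside the 5052×2526 canvas the scan is height-limited at 4041.60 × 2526.00.
Second fit — the 2:1 canvas into 3656×2285 spans the width: 3656.00 × 1828.00 (×0.7237 from 5052×2526).
So the scan's width is 4041.60 × 0.7237 ≈ 2924.80.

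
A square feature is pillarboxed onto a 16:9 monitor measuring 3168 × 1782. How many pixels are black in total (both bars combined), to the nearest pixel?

2469852 pixels

square (1.000) < 16:9 (1.778), so the feature fills the height.
The feature is 1782 × 1/1 ≈ 1782.0000 px wide.
Black = 3168 − 1782.0000 = 1386.0000 px.
Across the 1782-px span: 1386.0000 × 1782 ≈ 2469852 px.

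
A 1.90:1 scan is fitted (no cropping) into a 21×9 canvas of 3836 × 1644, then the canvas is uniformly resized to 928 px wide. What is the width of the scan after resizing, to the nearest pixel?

756 px

At 3836×1644 the scan is height-limited, so width = 1644 × 1.900 ≈ 3123.60 px.
Resizing to 928 px wide multiplies everything by 0.2419: 3123.60 → 755.66 px.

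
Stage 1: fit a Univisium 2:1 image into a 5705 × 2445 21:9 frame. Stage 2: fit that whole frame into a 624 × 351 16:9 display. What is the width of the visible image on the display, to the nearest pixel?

535 px

Univisium 2:1 in 5705×2445: fills the height, so the image is 4890.00 × 2445.00.
21:9 in 624×351: fills the width, so the intermediate becomes 624.00 × 267.43 — a scale of ×0.1094.
Applying the same ×0.1094: 4890.00 → 534.86.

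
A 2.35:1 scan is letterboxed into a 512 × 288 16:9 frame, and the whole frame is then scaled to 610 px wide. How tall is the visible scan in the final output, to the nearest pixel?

In the 512×288 frame the scan fills the width: height = 512 / 2.350 ≈ 217.87 px.
Scaling 512 → 610 is ×1.1914, so the height becomes 217.87 × 1.1914 ≈ 259.57 px.

260 px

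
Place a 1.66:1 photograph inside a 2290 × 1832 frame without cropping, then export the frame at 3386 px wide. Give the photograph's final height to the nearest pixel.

2040 px

At 2290×1832 the photograph is width-limited, so height = 2290 / 1.660 ≈ 1379.52 px.
Scaling 2290 → 3386 is ×1.4786, so the height becomes 1379.52 × 1.4786 ≈ 2039.76 px.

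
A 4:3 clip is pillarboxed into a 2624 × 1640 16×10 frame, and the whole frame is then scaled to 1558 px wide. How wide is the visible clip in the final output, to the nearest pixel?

1298 px

Fitted into 2624×1640, the clip spans the height; its width is 1640 × 4/3 ≈ 2186.67 px.
Scaling 2624 → 1558 is ×0.5938, so the width becomes 2186.67 × 0.5938 ≈ 1298.33 px.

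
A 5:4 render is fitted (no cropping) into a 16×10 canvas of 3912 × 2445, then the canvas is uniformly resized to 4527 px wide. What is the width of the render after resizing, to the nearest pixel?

3537 px

At 3912×2445 the render is height-limited, so width = 2445 × 5/4 ≈ 3056.25 px.
Scaling 3912 → 4527 is ×1.1572, so the width becomes 3056.25 × 1.1572 ≈ 3536.72 px.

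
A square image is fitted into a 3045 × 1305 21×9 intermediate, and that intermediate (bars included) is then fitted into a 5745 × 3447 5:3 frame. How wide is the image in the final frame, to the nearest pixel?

Inside the 3045×1305 canvas the image is height-limited at 1305.00 × 1305.00.
Second fit — the 21×9 canvas into 5745×3447 spans the width: 5745.00 × 2462.14 (×1.8867 from 3045×1305).
So the image's width is 1305.00 × 1.8867 ≈ 2462.14.

2462 px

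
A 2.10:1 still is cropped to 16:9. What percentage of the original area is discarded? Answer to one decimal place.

15.3%

The height stays; only width is cut (since 16:9 is narrower than 2.10:1).
Fraction kept = (1.778)/(2.100) ≈ 84.66%, so 15.34% is lost.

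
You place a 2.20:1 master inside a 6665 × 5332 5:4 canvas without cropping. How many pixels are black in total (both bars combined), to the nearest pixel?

Since 2.200 > 1.250, the master is width-limited.
The master is 6665 / 2.200 ≈ 3029.5455 px tall.
5332 − 3029.5455 = 2302.4545 px of bars.
That's 2302.4545 × 6665 ≈ 15345860 black pixels.

15345860 pixels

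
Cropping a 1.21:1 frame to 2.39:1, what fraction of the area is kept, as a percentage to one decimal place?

The width stays; only height is cut (since 2.39:1 is wider than 1.21:1).
Area ratio = (1.210)/(2.390) = 50.63% retained.

50.6%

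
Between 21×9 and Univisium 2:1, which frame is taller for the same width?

Univisium 2:1

21×9 = 2.333 and Univisium 2:1 = 2; 2.333 > 2. The smaller width-to-height ratio is the taller frame.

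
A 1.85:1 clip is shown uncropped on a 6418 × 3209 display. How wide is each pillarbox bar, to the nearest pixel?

241 px

1.85:1 is narrower than 2:1, so it spans the full height.
That makes the image 5936.65 px wide (3209 × 1.850).
Leftover width: 6418 − 5936.65 = 481.35 px → 240.68 each side.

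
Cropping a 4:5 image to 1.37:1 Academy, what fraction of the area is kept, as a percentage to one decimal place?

58.4%

The width stays; only height is cut (since 1.37:1 Academy is wider than 4:5).
Area ratio = (0.800)/(1.370) = 58.39% retained.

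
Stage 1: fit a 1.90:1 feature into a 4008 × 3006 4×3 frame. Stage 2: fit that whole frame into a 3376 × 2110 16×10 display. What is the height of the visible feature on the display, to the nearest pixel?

1481 px

First fit — 1.90:1 into 4008×3006 spans the width: 4008.00 × 2109.47.
Second fit — the 4×3 canvas into 3376×2110 spans the height: 2813.33 × 2110.00 (×0.7019 from 4008×3006).
Applying the same ×0.7019: 2109.47 → 1480.70.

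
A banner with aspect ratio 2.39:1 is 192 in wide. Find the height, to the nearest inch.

192 / 2.390 = 80.33.

80 in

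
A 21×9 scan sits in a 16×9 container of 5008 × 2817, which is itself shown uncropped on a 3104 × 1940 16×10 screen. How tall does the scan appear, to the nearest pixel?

1330 px

First fit — 21×9 into 5008×2817 spans the width: 5008.00 × 2146.29.
The 16×9 canvas is width-limited in 3104×1940, giving 3104.00 × 1746.00; scale factor 0.6198.
The scan scales with it: height 2146.29 × 0.6198 ≈ 1330.29.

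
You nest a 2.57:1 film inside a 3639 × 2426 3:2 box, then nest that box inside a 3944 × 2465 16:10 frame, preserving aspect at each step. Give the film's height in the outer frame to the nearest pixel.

1439 px

First fit — 2.57:1 into 3639×2426 spans the width: 3639.00 × 1415.95.
The 3:2 canvas is height-limited in 3944×2465, giving 3697.50 × 2465.00; scale factor 1.0161.
Applying the same ×1.0161: 1415.95 → 1438.72.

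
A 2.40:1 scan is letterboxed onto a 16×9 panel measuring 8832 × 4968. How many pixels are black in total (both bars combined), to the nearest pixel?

2.40:1 is wider than 16×9, so it spans the full width.
That makes the image 3680.0000 px tall (8832 / 2.400).
Leftover height: 4968 − 3680.0000 = 1288.0000 px.
Bar area = 1288.0000 × 8832 ≈ 11375616 px.

11375616 pixels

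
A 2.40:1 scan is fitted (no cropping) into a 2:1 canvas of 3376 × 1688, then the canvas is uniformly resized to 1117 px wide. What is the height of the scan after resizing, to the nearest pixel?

At 3376×1688 the scan is width-limited, so height = 3376 / 2.400 ≈ 1406.67 px.
Scaling 3376 → 1117 is ×0.3309, so the height becomes 1406.67 × 0.3309 ≈ 465.42 px.

465 px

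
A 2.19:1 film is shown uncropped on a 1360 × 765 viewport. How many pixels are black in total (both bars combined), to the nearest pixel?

195834 pixels

2.19:1 is wider than 16:9, so it spans the full width.
That makes the image 621.0046 px tall (1360 / 2.190).
Leftover height: 765 − 621.0046 = 143.9954 px.
That's 143.9954 × 1360 ≈ 195834 black pixels.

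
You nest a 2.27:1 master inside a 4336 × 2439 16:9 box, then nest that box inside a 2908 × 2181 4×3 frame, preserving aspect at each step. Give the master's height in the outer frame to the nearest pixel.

1281 px

First fit — 2.27:1 into 4336×2439 spans the width: 4336.00 × 1910.13.
16:9 in 2908×2181: fills the width, so the intermediate becomes 2908.00 × 1635.75 — a scale of ×0.6707.
The master scales with it: height 1910.13 × 0.6707 ≈ 1281.06.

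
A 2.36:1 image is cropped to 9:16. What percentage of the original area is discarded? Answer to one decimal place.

The height stays; only width is cut (since 9:16 is narrower than 2.36:1).
Area ratio = (0.562)/(2.360) = 23.83%; the remaining 76.17% is cropped out.

76.2%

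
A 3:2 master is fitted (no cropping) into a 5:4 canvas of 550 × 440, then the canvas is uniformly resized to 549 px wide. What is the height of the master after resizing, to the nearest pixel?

In the 550×440 frame the master fills the width: height = 550 × 2/3 ≈ 366.67 px.
Scaling 550 → 549 is ×0.9982, so the height becomes 366.67 × 0.9982 ≈ 366.00 px.

366 px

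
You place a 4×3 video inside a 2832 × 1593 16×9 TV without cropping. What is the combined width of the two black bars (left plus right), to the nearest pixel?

Since 1.333 < 1.778, the video is height-limited.
Content width = 1593 × 4/3 ≈ 2124.00 px.
Black = 2832 − 2124.00 = 708.00 px.

708 px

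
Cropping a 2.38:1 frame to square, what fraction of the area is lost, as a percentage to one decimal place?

58.0%

square is narrower than 2.38:1, so the crop keeps the full height and trims the width.
Fraction kept = (1.000)/(2.380) ≈ 42.02%, so 57.98% is lost.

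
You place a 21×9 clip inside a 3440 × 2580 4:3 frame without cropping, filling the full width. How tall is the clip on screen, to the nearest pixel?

The clip is 3440 × 9/21 ≈ 1474.29 px tall.

1474 px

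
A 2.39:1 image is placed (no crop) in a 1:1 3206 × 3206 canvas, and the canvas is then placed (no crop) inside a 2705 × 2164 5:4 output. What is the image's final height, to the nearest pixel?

Inside the 3206×3206 canvas the image is width-limited at 3206.00 × 1341.42.
1:1 in 2705×2164: fills the height, so the intermediate becomes 2164.00 × 2164.00 — a scale of ×0.6750.
So the image's height is 1341.42 × 0.6750 ≈ 905.44.

905 px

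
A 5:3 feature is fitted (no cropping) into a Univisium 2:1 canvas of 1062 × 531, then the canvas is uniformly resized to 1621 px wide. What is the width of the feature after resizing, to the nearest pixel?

At 1062×531 the feature is height-limited, so width = 531 × 5/3 ≈ 885.00 px.
The frame scales by 1621/1062 = 1.5264; 885.00 × 1.5264 ≈ 1350.83 px.

1351 px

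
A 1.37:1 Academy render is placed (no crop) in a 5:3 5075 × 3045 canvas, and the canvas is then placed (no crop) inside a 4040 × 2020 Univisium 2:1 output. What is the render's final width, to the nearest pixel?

2767 px

1.37:1 Academy in 5075×3045: fills the height, so the render is 4171.65 × 3045.00.
Second fit — the 5:3 canvas into 4040×2020 spans the height: 3366.67 × 2020.00 (×0.6634 from 5075×3045).
So the render's width is 4171.65 × 0.6634 ≈ 2767.40.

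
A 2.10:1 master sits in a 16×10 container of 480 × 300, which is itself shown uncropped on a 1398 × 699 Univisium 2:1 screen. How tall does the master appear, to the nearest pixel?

533 px

2.10:1 in 480×300: fills the width, so the master is 480.00 × 228.57.
The 16×10 canvas is height-limited in 1398×699, giving 1118.40 × 699.00; scale factor 2.3300.
So the master's height is 228.57 × 2.3300 ≈ 532.57.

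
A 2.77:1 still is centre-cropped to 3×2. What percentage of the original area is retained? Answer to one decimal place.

3×2 is narrower than 2.77:1, so the crop keeps the full height and trims the width.
(1.500)/(2.770) ≈ 0.542 of the area survives.

54.2%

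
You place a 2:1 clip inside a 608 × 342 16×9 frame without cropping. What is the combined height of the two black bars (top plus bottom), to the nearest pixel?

38 px

2:1 is wider than 16×9, so it spans the full width.
Content height = 608 × 1/2 ≈ 304.00 px.
342 − 304.00 = 38.00 px of bars.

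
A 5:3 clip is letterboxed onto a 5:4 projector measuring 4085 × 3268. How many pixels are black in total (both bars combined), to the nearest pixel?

5:3 (1.667) > 5:4 (1.250), so the clip fills the width.
The clip is 4085 × 3/5 ≈ 2451.0000 px tall.
3268 − 2451.0000 = 817.0000 px of bars.
Across the 4085-px span: 817.0000 × 4085 ≈ 3337445 px.

3337445 pixels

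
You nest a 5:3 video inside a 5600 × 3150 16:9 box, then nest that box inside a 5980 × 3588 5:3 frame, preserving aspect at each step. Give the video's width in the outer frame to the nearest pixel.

5606 px

5:3 in 5600×3150: fills the height, so the video is 5250.00 × 3150.00.
The 16:9 canvas is width-limited in 5980×3588, giving 5980.00 × 3363.75; scale factor 1.0679.
The video scales with it: width 5250.00 × 1.0679 ≈ 5606.25.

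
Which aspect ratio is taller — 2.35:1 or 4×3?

2.35 and 4×3 = 1.333; 2.35 > 1.333. The smaller width-to-height ratio is the taller frame.

4×3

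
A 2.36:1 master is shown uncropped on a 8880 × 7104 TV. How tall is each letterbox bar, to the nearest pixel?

1671 px

Since 2.360 > 1.250, the master is width-limited.
The master is 8880 / 2.360 ≈ 3762.71 px tall.
7104 − 3762.71 = 3341.29 px of bars (1670.64 each).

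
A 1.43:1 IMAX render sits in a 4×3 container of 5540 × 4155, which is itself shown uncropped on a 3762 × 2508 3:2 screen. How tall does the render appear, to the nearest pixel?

2338 px

1.43:1 IMAX in 5540×4155: fills the width, so the render is 5540.00 × 3874.13.
Second fit — the 4×3 canvas into 3762×2508 spans the height: 3344.00 × 2508.00 (×0.6036 from 5540×4155).
Applying the same ×0.6036: 3874.13 → 2338.46.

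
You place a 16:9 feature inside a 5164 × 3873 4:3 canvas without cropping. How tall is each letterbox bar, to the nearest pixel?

484 px

Since 1.778 > 1.333, the feature is width-limited.
The feature is 5164 × 9/16 ≈ 2904.75 px tall.
Leftover height: 3873 − 2904.75 = 968.25 px → 484.12 each side.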